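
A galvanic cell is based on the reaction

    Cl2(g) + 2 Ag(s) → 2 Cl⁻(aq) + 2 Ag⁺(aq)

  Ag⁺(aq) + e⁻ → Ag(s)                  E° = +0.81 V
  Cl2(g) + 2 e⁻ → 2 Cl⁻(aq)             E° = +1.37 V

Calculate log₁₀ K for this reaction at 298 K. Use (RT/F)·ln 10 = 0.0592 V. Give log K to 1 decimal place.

The Cl₂/Cl⁻ couple is reduced (cathode); E°cell = +1.37 − (+0.81) = +0.56 V with n = 2.
At equilibrium E = 0, so log K = nE°cell / 0.0592 = (2)(+0.56) / 0.0592 = 18.9.

log K = 18.9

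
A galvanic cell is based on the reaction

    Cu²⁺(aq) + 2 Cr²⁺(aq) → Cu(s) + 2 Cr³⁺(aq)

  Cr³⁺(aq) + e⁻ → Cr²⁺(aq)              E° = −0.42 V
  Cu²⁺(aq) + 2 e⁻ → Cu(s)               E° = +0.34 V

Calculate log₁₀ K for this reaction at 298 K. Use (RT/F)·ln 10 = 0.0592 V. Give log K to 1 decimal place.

log K = 25.7

The Cu²⁺/Cu couple is reduced (cathode); E°cell = +0.34 − (−0.42) = +0.76 V with n = 2.
At equilibrium E = 0, so log K = nE°cell / 0.0592 = (2)(+0.76) / 0.0592 = 25.7.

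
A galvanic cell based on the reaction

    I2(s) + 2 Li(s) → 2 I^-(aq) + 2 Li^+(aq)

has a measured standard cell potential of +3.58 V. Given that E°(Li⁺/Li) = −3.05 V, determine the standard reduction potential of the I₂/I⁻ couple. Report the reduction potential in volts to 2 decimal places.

In the reaction as written the I₂/I⁻ couple is reduced (cathode) and Li⁺/Li is oxidized (anode), so E°cell = E°(I₂/I⁻) − E°(Li⁺/Li).
E°(I₂/I⁻) = E°cell + E°(anode) = +3.58 + (−3.05) = +0.53 V.

+0.53 V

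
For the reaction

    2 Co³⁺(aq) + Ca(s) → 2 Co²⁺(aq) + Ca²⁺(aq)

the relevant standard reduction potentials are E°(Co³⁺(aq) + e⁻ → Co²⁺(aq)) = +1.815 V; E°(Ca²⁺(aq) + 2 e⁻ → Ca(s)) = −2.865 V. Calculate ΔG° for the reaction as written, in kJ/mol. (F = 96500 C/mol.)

−903 kJ/mol

In the reaction as written Co³⁺(aq) is reduced, so the Co³⁺/Co²⁺ couple is the cathode and Ca²⁺/Ca is the anode.
E°cell = +1.815 − (−2.865) = +4.680 V; balancing electrons gives n = 2.
ΔG° = −nFE°cell = −(2)(96500)(+4.680) J/mol = −903 kJ/mol.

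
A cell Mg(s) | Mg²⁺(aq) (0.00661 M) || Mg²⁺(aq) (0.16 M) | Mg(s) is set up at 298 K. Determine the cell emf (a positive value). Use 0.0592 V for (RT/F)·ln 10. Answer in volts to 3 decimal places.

0.041 V

For a concentration cell E°cell = 0, since both electrodes use the same couple.
The compartment with the higher Mg²⁺(aq) concentration (0.16 M) acts as the cathode; ions are reduced there and produced at the dilute (0.00661 M) anode.
With n = 2, Ecell = −(0.0592/2)·log([dilute]/[conc]) = −(0.0592/2)·log(0.00661/0.16) = +0.041 V.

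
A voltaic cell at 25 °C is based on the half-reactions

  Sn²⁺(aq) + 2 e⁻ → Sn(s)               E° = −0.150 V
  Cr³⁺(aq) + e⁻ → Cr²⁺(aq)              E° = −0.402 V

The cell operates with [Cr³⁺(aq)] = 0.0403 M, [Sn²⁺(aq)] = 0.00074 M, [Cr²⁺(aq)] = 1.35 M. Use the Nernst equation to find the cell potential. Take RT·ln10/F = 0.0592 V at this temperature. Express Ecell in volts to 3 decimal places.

+0.250 V

Sn²⁺/Sn is reduced (cathode, E° = −0.150 V) and Cr³⁺/Cr²⁺ is oxidized (anode).
The standard potential is −0.150 − (−0.402) = +0.252 V and the balanced reaction transfers n = 2 electrons.
Balancing gives Sn²⁺(aq) + 2 Cr²⁺(aq) → Sn(s) + 2 Cr³⁺(aq); hence Q = [Cr³⁺(aq)]^2 / ([Sn²⁺(aq)]·[Cr²⁺(aq)]^2) = 1.2 (log Q = 0.081).
E = E° − (0.0592/n)·log Q = +0.252 − (0.0592/2)(0.081) = +0.250 V.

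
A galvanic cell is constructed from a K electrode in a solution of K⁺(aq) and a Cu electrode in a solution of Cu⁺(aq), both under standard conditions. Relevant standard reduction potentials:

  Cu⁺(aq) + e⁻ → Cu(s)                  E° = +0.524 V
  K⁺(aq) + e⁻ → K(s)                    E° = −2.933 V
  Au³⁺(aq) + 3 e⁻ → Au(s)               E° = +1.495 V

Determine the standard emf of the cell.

+3.457 V

Of the two couples in this cell, the one with the more positive reduction potential is reduced at the cathode: here that is Cu⁺/Cu (+0.524 V); K⁺/K (−2.933 V) is the anode.
E°cell = E°(cathode) − E°(anode) = +0.524 − (−2.933) = +3.457 V.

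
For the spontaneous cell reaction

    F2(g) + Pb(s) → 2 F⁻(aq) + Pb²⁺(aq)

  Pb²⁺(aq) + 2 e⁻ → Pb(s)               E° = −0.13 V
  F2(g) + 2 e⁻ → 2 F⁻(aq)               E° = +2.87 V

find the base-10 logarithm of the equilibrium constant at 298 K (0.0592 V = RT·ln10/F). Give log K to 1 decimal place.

The F₂/F⁻ couple is reduced (cathode); E°cell = +2.87 − (−0.13) = +3.00 V with n = 2.
At equilibrium E = 0, so log K = nE°cell / 0.0592 = (2)(+3.00) / 0.0592 = 101.4.

log K = 101.4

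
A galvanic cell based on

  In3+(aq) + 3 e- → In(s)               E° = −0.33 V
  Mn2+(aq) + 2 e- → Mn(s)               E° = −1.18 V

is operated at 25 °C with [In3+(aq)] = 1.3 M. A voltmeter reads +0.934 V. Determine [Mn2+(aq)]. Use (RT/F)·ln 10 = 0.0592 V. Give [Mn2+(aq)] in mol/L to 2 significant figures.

In³⁺/In is the cathode (higher E°); E°cell = −0.33 − (−1.18) = +0.85 V with n = 6.
Since E = E° − (0.0592/n)·log Q, log Q = n(E° − E)/0.0592 = −8.514.
For 2 In3+(aq) + 3 Mn(s) → 2 In(s) + 3 Mn2+(aq), the reaction quotient is Q = [Mn2+(aq)]^3 / [In3+(aq)]^2.
Solving for the unknown gives log [Mn2+(aq)] = −2.762, so [Mn2+(aq)] ≈ 0.0017 M.

0.0017 M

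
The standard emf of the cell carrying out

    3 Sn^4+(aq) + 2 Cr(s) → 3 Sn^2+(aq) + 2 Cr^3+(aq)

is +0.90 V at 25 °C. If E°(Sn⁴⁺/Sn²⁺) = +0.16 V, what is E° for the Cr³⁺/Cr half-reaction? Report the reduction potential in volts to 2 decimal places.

In the reaction as written the Sn⁴⁺/Sn²⁺ couple is reduced (cathode) and Cr³⁺/Cr is oxidized (anode), so E°cell = E°(Sn⁴⁺/Sn²⁺) − E°(Cr³⁺/Cr).
E°(Cr³⁺/Cr) = E°(cathode) − E°cell = +0.16 − (+0.90) = −0.74 V.

−0.74 V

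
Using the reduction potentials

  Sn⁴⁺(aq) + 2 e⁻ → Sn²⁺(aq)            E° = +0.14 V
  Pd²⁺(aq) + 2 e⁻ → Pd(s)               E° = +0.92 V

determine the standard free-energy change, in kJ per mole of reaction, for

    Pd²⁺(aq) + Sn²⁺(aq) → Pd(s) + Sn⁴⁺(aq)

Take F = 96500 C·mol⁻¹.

−151 kJ/mol

In the reaction as written Pd²⁺(aq) is reduced, so the Pd²⁺/Pd couple is the cathode and Sn⁴⁺/Sn²⁺ is the anode.
E°cell = +0.92 − (+0.14) = +0.78 V; balancing electrons gives n = 2.
ΔG° = −nFE°cell = −(2)(96500)(+0.78) J/mol = −151 kJ/mol.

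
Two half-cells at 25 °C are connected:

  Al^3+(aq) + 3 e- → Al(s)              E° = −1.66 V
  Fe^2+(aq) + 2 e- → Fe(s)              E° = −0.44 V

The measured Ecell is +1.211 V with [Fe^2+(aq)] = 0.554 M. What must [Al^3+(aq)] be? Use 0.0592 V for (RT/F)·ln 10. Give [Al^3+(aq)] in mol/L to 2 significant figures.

Fe²⁺/Fe is the cathode (higher E°); E°cell = −0.44 − (−1.66) = +1.22 V with n = 6.
From the Nernst equation, log Q = n(E° − E)/0.0592 = 6·(+1.22 − (+1.211))/0.0592 = 0.912.
For 3 Fe^2+(aq) + 2 Al(s) → 3 Fe(s) + 2 Al^3+(aq), the reaction quotient is Q = [Al^3+(aq)]^2 / [Fe^2+(aq)]^3.
Substituting the known concentrations and solving, log [Al^3+(aq)] = 0.071 and [Al^3+(aq)] = 1.2 M.

1.2 M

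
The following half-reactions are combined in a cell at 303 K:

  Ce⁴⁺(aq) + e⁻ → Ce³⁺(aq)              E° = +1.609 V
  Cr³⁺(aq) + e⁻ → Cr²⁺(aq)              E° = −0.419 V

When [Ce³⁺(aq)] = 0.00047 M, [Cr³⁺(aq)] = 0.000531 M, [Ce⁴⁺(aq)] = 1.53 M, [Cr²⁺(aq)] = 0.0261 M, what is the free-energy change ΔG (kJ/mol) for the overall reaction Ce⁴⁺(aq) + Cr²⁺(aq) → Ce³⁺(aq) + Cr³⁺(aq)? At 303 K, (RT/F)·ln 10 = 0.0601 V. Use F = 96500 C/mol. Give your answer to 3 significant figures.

With Ce⁴⁺/Ce³⁺ reduced at the cathode, E°cell = +1.609 − (−0.419) = +2.028 V and n = 1.
Q = ([Ce³⁺(aq)]·[Cr³⁺(aq)]) / ([Ce⁴⁺(aq)]·[Cr²⁺(aq)]) = 6.25×10^−6, so log Q = −5.204 and E = +2.028 − (0.0601/1)(−5.204) = +2.3408 V.
Then ΔG = −nFE = −1 × 96500 × +2.3408 J/mol = −226 kJ/mol.

−226 kJ/mol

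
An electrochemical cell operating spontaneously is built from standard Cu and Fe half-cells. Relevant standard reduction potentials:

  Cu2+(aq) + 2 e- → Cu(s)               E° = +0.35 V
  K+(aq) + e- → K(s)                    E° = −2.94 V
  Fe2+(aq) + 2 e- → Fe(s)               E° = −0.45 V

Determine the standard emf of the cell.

+0.80 V

Of the two couples in this cell, the one with the more positive reduction potential is reduced at the cathode: here that is Cu²⁺/Cu (+0.35 V); Fe²⁺/Fe (−0.45 V) is the anode.
E°cell = E°(cathode) − E°(anode) = +0.35 − (−0.45) = +0.80 V.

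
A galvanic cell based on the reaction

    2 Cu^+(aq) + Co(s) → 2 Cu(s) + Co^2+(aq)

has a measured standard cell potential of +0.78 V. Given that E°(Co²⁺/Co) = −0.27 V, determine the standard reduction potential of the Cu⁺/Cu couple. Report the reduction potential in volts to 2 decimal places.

In the reaction as written the Cu⁺/Cu couple is reduced (cathode) and Co²⁺/Co is oxidized (anode), so E°cell = E°(Cu⁺/Cu) − E°(Co²⁺/Co).
E°(Cu⁺/Cu) = E°cell + E°(anode) = +0.78 + (−0.27) = +0.51 V.

+0.51 V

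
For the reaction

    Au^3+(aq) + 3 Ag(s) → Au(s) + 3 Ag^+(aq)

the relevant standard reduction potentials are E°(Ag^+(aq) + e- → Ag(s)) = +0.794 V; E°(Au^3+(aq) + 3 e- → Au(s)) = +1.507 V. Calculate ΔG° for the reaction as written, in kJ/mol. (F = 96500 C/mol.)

In the reaction as written Au^3+(aq) is reduced, so the Au³⁺/Au couple is the cathode and Ag⁺/Ag is the anode.
E°cell = +1.507 − (+0.794) = +0.713 V; balancing electrons gives n = 3.
ΔG° = −nFE°cell = −(3)(96500)(+0.713) J/mol = −206 kJ/mol.

−206 kJ/mol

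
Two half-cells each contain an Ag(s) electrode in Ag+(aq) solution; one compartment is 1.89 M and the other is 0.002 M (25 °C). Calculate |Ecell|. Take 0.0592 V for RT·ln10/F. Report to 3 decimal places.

0.176 V

For a concentration cell E°cell = 0, since both electrodes use the same couple.
The compartment with the higher Ag+(aq) concentration (1.89 M) acts as the cathode; ions are reduced there and produced at the dilute (0.002 M) anode.
With n = 1, Ecell = −(0.0592/1)·log([dilute]/[conc]) = −(0.0592/1)·log(0.002/1.89) = +0.176 V.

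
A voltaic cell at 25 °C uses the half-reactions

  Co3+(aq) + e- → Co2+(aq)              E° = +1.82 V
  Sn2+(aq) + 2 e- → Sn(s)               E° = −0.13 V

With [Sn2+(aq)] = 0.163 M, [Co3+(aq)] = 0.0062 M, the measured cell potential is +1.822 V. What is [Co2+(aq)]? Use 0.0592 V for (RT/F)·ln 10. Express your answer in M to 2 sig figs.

The Co³⁺/Co²⁺ couple has the larger reduction potential, so it is the cathode: E°cell = +1.82 − (−0.13) = +1.95 V and n = 2.
From the Nernst equation, log Q = n(E° − E)/0.0592 = 2·(+1.95 − (+1.822))/0.0592 = 4.324.
For 2 Co3+(aq) + Sn(s) → 2 Co2+(aq) + Sn2+(aq), the reaction quotient is Q = ([Co2+(aq)]^2·[Sn2+(aq)]) / [Co3+(aq)]^2.
Isolating [Co2+(aq)] in Q = 10^{4.324} yields log [Co2+(aq)] = 0.348, i.e. 2.2 M.

2.2 M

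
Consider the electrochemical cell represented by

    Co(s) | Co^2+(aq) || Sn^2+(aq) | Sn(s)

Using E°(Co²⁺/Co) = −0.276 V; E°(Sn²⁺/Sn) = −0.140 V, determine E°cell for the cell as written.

+0.136 V

By convention the left-hand electrode in cell notation is the anode (oxidation) and the right-hand electrode is the cathode (reduction).
E°cell = E°(right) − E°(left) = −0.140 − (−0.276) = +0.136 V.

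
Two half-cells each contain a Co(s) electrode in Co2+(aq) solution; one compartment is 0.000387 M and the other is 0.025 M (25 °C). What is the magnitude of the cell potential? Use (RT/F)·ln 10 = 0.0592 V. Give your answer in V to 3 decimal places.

0.054 V

For a concentration cell E°cell = 0, since both electrodes use the same couple.
The compartment with the higher Co2+(aq) concentration (0.025 M) acts as the cathode; ions are reduced there and produced at the dilute (0.000387 M) anode.
With n = 2, Ecell = −(0.0592/2)·log([dilute]/[conc]) = −(0.0592/2)·log(0.000387/0.025) = +0.054 V.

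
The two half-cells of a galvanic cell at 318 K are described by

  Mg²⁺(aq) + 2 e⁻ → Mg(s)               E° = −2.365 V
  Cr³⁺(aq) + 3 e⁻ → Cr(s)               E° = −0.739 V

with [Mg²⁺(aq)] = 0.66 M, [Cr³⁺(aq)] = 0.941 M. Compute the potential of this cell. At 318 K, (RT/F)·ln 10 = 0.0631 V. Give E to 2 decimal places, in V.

+1.63 V

Since E°(Cr³⁺/Cr) > E°(Mg²⁺/Mg), Cr³⁺/Cr serves as the cathode.
E°cell = −0.739 − (−2.365) = +1.626 V, with n = 6 electrons transferred.
Balancing gives 2 Cr³⁺(aq) + 3 Mg(s) → 2 Cr(s) + 3 Mg²⁺(aq); hence Q = [Mg²⁺(aq)]^3 / [Cr³⁺(aq)]^2 = 0.325 (log Q = −0.489).
Applying E = E° − (RT ln10/nF)·log Q gives +1.626 − (0.0631/6)(−0.489) = +1.63 V.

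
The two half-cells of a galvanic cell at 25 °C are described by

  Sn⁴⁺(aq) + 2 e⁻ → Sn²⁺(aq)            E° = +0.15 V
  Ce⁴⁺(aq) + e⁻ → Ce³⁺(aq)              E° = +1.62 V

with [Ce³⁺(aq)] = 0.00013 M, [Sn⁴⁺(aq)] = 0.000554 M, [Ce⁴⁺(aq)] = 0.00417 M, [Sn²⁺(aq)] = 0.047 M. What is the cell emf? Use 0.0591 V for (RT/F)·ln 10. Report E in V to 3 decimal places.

Since E°(Ce⁴⁺/Ce³⁺) > E°(Sn⁴⁺/Sn²⁺), Ce⁴⁺/Ce³⁺ serves as the cathode.
E°cell = +1.62 − (+0.15) = +1.47 V, with n = 2 electrons transferred.
For the overall reaction 2 Ce⁴⁺(aq) + Sn²⁺(aq) → 2 Ce³⁺(aq) + Sn⁴⁺(aq), Q = ([Ce³⁺(aq)]^2·[Sn⁴⁺(aq)]) / ([Ce⁴⁺(aq)]^2·[Sn²⁺(aq)]) = 1.15×10^−5, giving log Q = −4.941.
By the Nernst equation, E = +1.47 − (0.0591/2)·(−4.941) = +1.616 V.

+1.616 V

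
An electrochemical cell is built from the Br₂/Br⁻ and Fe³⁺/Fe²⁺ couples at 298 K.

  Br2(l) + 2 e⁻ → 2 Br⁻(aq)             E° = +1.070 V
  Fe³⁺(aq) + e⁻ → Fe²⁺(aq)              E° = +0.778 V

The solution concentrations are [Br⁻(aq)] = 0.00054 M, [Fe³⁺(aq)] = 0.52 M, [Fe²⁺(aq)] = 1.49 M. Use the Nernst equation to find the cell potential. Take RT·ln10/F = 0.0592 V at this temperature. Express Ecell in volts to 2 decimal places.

+0.51 V

Since E°(Br₂/Br⁻) > E°(Fe³⁺/Fe²⁺), Br₂/Br⁻ serves as the cathode.
The standard potential is +1.070 − (+0.778) = +0.292 V and the balanced reaction transfers n = 2 electrons.
The balanced reaction is Br2(l) + 2 Fe²⁺(aq) → 2 Br⁻(aq) + 2 Fe³⁺(aq), so Q = ([Br⁻(aq)]^2·[Fe³⁺(aq)]^2) / [Fe²⁺(aq)]^2 = 3.55×10^−8 and log Q = −7.450.
By the Nernst equation, E = +0.292 − (0.0592/2)·(−7.450) = +0.51 V.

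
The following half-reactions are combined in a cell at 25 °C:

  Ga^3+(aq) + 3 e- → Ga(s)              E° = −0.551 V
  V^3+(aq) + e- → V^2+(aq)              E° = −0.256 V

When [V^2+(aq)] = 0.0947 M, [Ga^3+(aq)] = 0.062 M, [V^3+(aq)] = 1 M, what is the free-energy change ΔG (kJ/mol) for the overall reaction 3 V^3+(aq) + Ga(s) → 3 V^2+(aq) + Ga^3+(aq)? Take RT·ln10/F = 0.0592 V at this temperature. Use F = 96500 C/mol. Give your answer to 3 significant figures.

E°cell = −0.256 − (−0.551) = +0.295 V; the balanced reaction transfers n = 3 electrons.
The reaction quotient is ([V^2+(aq)]^3·[Ga^3+(aq)]) / [V^3+(aq)]^3 = 5.27×10^−5; by Nernst, E = +0.295 − (0.0592/3)(−4.279) = +0.3794 V.
Then ΔG = −nFE = −3 × 96500 × +0.3794 J/mol = −110 kJ/mol.

−110 kJ/mol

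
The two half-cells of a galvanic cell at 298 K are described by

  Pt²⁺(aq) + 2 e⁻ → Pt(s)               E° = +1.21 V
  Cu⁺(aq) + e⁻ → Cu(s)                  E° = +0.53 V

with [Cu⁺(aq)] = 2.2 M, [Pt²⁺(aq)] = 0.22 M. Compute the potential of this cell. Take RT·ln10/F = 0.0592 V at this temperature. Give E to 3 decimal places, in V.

+0.640 V

The Pt²⁺/Pt couple has the more positive E°, so it is the cathode; Cu⁺/Cu is the anode.
The standard potential is +1.21 − (+0.53) = +0.68 V and the balanced reaction transfers n = 2 electrons.
For the overall reaction Pt²⁺(aq) + 2 Cu(s) → Pt(s) + 2 Cu⁺(aq), Q = [Cu⁺(aq)]^2 / [Pt²⁺(aq)] = 22, giving log Q = 1.342.
By the Nernst equation, E = +0.68 − (0.0592/2)·(1.342) = +0.640 V.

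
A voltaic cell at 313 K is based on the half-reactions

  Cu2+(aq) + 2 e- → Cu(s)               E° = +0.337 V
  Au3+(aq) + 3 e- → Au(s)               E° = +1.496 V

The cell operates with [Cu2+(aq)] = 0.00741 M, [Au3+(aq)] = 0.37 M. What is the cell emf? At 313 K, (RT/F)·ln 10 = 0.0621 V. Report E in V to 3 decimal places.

+1.216 V

Au³⁺/Au is reduced (cathode, E° = +1.496 V) and Cu²⁺/Cu is oxidized (anode).
E°cell = E°cat − E°an = +1.496 − (+0.337) = +1.159 V; n = 6.
Balancing gives 2 Au3+(aq) + 3 Cu(s) → 2 Au(s) + 3 Cu2+(aq); hence Q = [Cu2+(aq)]^3 / [Au3+(aq)]^2 = 2.97×10^−6 (log Q = −5.527).
By the Nernst equation, E = +1.159 − (0.0621/6)·(−5.527) = +1.216 V.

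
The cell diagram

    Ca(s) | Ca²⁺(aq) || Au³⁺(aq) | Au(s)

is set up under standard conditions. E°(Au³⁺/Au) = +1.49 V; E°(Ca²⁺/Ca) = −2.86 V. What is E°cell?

By convention the left-hand electrode in cell notation is the anode (oxidation) and the right-hand electrode is the cathode (reduction).
E°cell = E°(right) − E°(left) = +1.49 − (−2.86) = +4.35 V.

+4.35 V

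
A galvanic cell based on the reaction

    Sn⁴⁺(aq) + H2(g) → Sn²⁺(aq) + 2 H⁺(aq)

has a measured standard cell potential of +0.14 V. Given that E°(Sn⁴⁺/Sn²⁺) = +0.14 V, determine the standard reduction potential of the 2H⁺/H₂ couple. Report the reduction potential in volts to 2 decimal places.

In the reaction as written the Sn⁴⁺/Sn²⁺ couple is reduced (cathode) and 2H⁺/H₂ is oxidized (anode), so E°cell = E°(Sn⁴⁺/Sn²⁺) − E°(2H⁺/H₂).
E°(2H⁺/H₂) = E°(cathode) − E°cell = +0.14 − (+0.14) = +0.00 V.

+0.00 V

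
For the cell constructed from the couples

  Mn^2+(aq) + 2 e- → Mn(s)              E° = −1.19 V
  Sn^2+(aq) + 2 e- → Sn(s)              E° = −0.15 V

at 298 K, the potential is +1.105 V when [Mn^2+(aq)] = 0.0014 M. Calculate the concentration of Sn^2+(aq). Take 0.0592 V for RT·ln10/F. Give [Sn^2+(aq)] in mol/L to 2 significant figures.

0.22 M

The Sn²⁺/Sn couple has the larger reduction potential, so it is the cathode: E°cell = −0.15 − (−1.19) = +1.04 V and n = 2.
Rearranging E = E° − (0.0592/n)·log Q gives log Q = 2(+1.04 − (+1.105))/0.0592 = −2.196.
For Sn^2+(aq) + Mn(s) → Sn(s) + Mn^2+(aq), the reaction quotient is Q = [Mn^2+(aq)] / [Sn^2+(aq)].
Solving for the unknown gives log [Sn^2+(aq)] = −0.658, so [Sn^2+(aq)] ≈ 0.22 M.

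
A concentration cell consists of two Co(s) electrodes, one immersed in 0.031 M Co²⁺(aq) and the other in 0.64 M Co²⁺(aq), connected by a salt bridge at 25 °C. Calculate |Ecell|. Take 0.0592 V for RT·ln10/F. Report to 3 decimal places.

0.039 V

For a concentration cell E°cell = 0, since both electrodes use the same couple.
The compartment with the higher Co²⁺(aq) concentration (0.64 M) acts as the cathode; ions are reduced there and produced at the dilute (0.031 M) anode.
With n = 2, Ecell = −(0.0592/2)·log([dilute]/[conc]) = −(0.0592/2)·log(0.031/0.64) = +0.039 V.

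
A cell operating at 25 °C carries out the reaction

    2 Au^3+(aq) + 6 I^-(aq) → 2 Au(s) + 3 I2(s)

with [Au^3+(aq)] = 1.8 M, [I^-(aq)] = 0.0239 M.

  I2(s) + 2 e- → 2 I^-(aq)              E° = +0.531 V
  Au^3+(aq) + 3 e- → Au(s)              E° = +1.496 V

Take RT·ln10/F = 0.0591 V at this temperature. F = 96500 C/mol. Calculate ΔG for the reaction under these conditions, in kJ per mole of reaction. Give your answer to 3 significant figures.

−506 kJ/mol

With Au³⁺/Au reduced at the cathode, E°cell = +1.496 − (+0.531) = +0.965 V and n = 6.
Q = 1 / ([Au^3+(aq)]^2·[I^-(aq)]^6) = 1.66×10^9, so log Q = 9.219 and E = +0.965 − (0.0591/6)(9.219) = +0.8742 V.
ΔG = −nFE = −(6)(96500)(+0.8742) J/mol = −506 kJ/mol.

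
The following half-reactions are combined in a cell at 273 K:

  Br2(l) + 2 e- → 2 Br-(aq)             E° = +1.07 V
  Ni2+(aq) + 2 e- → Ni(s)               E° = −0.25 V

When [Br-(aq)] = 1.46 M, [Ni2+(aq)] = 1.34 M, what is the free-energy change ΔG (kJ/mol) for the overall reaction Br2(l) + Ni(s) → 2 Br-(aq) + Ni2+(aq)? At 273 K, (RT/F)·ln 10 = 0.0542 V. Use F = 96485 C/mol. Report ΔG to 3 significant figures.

E°cell = +1.07 − (−0.25) = +1.32 V; the balanced reaction transfers n = 2 electrons.
Here Q = [Br-(aq)]^2·[Ni2+(aq)] = 2.86 (log Q = 0.456), giving E = +1.32 − (0.0542/2)·(0.456) = +1.3076 V.
ΔG = −nFE = −(2)(96485)(+1.3076) J/mol = −252 kJ/mol.

−252 kJ/mol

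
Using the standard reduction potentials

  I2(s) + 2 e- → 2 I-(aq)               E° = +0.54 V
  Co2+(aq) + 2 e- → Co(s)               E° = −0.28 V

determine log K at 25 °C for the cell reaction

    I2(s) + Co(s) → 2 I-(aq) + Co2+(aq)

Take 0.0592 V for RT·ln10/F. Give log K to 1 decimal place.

log K = 27.7

The I₂/I⁻ couple is reduced (cathode); E°cell = +0.54 − (−0.28) = +0.82 V with n = 2.
At equilibrium E = 0, so log K = nE°cell / 0.0592 = (2)(+0.82) / 0.0592 = 27.7.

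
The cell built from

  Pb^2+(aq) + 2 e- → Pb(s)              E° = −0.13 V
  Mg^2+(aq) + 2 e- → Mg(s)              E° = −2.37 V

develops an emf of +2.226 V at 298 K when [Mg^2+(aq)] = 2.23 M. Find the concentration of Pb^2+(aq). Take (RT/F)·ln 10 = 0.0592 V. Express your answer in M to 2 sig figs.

0.75 M

The Pb²⁺/Pb couple has the larger reduction potential, so it is the cathode: E°cell = −0.13 − (−2.37) = +2.24 V and n = 2.
From the Nernst equation, log Q = n(E° − E)/0.0592 = 2·(+2.24 − (+2.226))/0.0592 = 0.473.
Balancing electrons gives Pb^2+(aq) + Mg(s) → Pb(s) + Mg^2+(aq); thus Q = [Mg^2+(aq)] / [Pb^2+(aq)].
Solving for the unknown gives log [Pb^2+(aq)] = −0.125, so [Pb^2+(aq)] ≈ 0.75 M.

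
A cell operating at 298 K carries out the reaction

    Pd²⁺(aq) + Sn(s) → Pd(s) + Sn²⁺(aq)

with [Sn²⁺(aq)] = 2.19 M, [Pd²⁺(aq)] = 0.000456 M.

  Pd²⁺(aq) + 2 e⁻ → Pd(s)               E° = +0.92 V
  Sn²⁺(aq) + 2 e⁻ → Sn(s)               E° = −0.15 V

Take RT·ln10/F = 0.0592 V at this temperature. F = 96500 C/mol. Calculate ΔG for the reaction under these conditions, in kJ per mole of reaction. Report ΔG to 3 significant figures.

With Pd²⁺/Pd reduced at the cathode, E°cell = +0.92 − (−0.15) = +1.07 V and n = 2.
The reaction quotient is [Sn²⁺(aq)] / [Pd²⁺(aq)] = 4.8×10^3; by Nernst, E = +1.07 − (0.0592/2)(3.681) = +0.9610 V.
ΔG = −nFE = −(2)(96500)(+0.9610) J/mol = −185 kJ/mol.

−185 kJ/mol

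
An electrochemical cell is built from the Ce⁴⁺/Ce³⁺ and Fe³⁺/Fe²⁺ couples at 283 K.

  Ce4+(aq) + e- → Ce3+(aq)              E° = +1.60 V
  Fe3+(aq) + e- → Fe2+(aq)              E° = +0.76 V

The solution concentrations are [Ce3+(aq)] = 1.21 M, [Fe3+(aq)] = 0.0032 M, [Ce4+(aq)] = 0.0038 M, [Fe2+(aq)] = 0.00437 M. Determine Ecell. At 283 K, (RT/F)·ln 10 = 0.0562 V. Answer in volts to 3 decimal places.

The Ce⁴⁺/Ce³⁺ couple has the more positive E°, so it is the cathode; Fe³⁺/Fe²⁺ is the anode.
The standard potential is +1.60 − (+0.76) = +0.84 V and the balanced reaction transfers n = 1 electron.
The balanced reaction is Ce4+(aq) + Fe2+(aq) → Ce3+(aq) + Fe3+(aq), so Q = ([Ce3+(aq)]·[Fe3+(aq)]) / ([Ce4+(aq)]·[Fe2+(aq)]) = 233 and log Q = 2.368.
Applying E = E° − (RT ln10/nF)·log Q gives +0.84 − (0.0562/1)(2.368) = +0.707 V.

+0.707 V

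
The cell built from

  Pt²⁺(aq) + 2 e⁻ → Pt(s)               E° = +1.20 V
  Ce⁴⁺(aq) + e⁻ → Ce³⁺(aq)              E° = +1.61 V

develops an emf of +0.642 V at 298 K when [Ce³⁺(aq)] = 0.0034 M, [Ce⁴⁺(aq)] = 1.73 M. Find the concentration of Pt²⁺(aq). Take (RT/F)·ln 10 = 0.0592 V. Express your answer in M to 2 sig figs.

0.0038 M

The Ce⁴⁺/Ce³⁺ couple has the larger reduction potential, so it is the cathode: E°cell = +1.61 − (+1.20) = +0.41 V and n = 2.
Since E = E° − (0.0592/n)·log Q, log Q = n(E° − E)/0.0592 = −7.838.
Balancing electrons gives 2 Ce⁴⁺(aq) + Pt(s) → 2 Ce³⁺(aq) + Pt²⁺(aq); thus Q = ([Ce³⁺(aq)]^2·[Pt²⁺(aq)]) / [Ce⁴⁺(aq)]^2.
Isolating [Pt²⁺(aq)] in Q = 10^{−7.838} yields log [Pt²⁺(aq)] = −2.425, i.e. 0.0038 M.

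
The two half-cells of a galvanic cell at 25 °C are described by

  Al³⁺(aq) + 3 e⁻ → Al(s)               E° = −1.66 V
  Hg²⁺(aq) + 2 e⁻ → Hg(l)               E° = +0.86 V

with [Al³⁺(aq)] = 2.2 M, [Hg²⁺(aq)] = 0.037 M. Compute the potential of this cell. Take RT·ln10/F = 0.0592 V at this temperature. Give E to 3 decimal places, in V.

Hg²⁺/Hg is reduced (cathode, E° = +0.86 V) and Al³⁺/Al is oxidized (anode).
E°cell = E°cat − E°an = +0.86 − (−1.66) = +2.52 V; n = 6.
For the overall reaction 3 Hg²⁺(aq) + 2 Al(s) → 3 Hg(l) + 2 Al³⁺(aq), Q = [Al³⁺(aq)]^2 / [Hg²⁺(aq)]^3 = 9.56×10^4, giving log Q = 4.980.
Applying E = E° − (RT ln10/nF)·log Q gives +2.52 − (0.0592/6)(4.980) = +2.471 V.

+2.471 V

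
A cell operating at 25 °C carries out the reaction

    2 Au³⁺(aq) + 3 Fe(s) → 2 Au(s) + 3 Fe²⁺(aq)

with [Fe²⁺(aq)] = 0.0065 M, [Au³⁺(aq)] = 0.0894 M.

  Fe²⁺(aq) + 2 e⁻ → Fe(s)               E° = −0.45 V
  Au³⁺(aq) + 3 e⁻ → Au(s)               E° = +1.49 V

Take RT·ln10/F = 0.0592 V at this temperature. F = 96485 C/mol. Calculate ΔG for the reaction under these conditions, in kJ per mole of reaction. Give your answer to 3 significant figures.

−1150 kJ/mol

E°cell = +1.49 − (−0.45) = +1.94 V; the balanced reaction transfers n = 6 electrons.
Here Q = [Fe²⁺(aq)]^3 / [Au³⁺(aq)]^2 = 3.44×10^−5 (log Q = −4.464), giving E = +1.94 − (0.0592/6)·(−4.464) = +1.9840 V.
ΔG = −nFE = −(6)(96485)(+1.9840) J/mol = −1150 kJ/mol.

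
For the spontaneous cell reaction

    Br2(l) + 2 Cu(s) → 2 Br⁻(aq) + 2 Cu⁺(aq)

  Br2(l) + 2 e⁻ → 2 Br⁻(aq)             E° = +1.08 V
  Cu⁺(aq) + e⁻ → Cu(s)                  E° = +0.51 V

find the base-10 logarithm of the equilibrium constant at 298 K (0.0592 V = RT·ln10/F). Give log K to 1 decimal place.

The Br₂/Br⁻ couple is reduced (cathode); E°cell = +1.08 − (+0.51) = +0.57 V with n = 2.
At equilibrium E = 0, so log K = nE°cell / 0.0592 = (2)(+0.57) / 0.0592 = 19.3.

log K = 19.3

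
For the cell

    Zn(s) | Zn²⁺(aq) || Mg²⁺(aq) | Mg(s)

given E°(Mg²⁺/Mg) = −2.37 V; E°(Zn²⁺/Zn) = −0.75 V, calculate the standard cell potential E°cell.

By convention the left-hand electrode in cell notation is the anode (oxidation) and the right-hand electrode is the cathode (reduction).
E°cell = E°(right) − E°(left) = −2.37 − (−0.75) = −1.62 V.
The negative sign shows that, as written, the cell would require an external voltage to drive the reaction.

−1.62 V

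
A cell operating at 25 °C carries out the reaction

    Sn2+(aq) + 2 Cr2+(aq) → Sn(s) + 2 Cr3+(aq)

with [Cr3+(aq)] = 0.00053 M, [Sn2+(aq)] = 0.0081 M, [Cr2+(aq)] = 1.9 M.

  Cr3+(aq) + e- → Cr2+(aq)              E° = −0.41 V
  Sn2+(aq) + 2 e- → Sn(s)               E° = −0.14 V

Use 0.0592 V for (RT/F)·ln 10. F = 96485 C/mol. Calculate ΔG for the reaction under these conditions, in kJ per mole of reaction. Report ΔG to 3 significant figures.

−80.8 kJ/mol

E°cell = −0.14 − (−0.41) = +0.27 V; the balanced reaction transfers n = 2 electrons.
Q = [Cr3+(aq)]^2 / ([Sn2+(aq)]·[Cr2+(aq)]^2) = 9.61×10^−6, so log Q = −5.017 and E = +0.27 − (0.0592/2)(−5.017) = +0.4185 V.
Then ΔG = −nFE = −2 × 96485 × +0.4185 J/mol = −80.8 kJ/mol.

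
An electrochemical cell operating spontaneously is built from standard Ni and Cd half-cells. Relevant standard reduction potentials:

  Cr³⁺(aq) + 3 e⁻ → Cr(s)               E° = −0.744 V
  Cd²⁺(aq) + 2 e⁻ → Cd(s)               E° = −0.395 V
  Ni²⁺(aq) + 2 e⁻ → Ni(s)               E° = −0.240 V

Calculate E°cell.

The Ni²⁺/Ni couple has the higher E°, so Ni ion is reduced (cathode) and Cd is oxidized (anode).
E°cell = E°(cathode) − E°(anode) = −0.240 − (−0.395) = +0.155 V.

+0.155 V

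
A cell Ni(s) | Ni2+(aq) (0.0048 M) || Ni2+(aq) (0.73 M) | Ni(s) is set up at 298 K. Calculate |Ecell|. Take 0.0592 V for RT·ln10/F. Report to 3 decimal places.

0.065 V

For a concentration cell E°cell = 0, since both electrodes use the same couple.
The compartment with the higher Ni2+(aq) concentration (0.73 M) acts as the cathode; ions are reduced there and produced at the dilute (0.0048 M) anode.
With n = 2, Ecell = −(0.0592/2)·log([dilute]/[conc]) = −(0.0592/2)·log(0.0048/0.73) = +0.065 V.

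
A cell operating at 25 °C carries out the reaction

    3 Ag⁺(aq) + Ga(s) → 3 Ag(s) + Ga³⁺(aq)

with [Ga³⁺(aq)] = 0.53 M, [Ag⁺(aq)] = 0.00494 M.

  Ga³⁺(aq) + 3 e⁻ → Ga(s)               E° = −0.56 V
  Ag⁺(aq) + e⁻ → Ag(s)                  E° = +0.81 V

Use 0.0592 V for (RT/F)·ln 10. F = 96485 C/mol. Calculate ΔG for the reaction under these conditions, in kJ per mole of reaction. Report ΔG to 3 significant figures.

With Ag⁺/Ag reduced at the cathode, E°cell = +0.81 − (−0.56) = +1.37 V and n = 3.
Here Q = [Ga³⁺(aq)] / [Ag⁺(aq)]^3 = 4.4×10^6 (log Q = 6.643), giving E = +1.37 − (0.0592/3)·(6.643) = +1.2389 V.
ΔG = −nFE = −(3)(96485)(+1.2389) J/mol = −359 kJ/mol.

−359 kJ/mol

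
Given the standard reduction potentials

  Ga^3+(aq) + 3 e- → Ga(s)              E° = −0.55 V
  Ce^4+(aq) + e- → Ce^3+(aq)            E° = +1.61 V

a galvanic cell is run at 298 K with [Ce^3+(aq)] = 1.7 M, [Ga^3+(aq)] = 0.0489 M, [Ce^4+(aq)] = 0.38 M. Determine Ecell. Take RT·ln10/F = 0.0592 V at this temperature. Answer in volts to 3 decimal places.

Since E°(Ce⁴⁺/Ce³⁺) > E°(Ga³⁺/Ga), Ce⁴⁺/Ce³⁺ serves as the cathode.
E°cell = +1.61 − (−0.55) = +2.16 V, with n = 3 electrons transferred.
The balanced reaction is 3 Ce^4+(aq) + Ga(s) → 3 Ce^3+(aq) + Ga^3+(aq), so Q = ([Ce^3+(aq)]^3·[Ga^3+(aq)]) / [Ce^4+(aq)]^3 = 4.38 and log Q = 0.641.
E = E° − (0.0592/n)·log Q = +2.16 − (0.0592/3)(0.641) = +2.147 V.

+2.147 V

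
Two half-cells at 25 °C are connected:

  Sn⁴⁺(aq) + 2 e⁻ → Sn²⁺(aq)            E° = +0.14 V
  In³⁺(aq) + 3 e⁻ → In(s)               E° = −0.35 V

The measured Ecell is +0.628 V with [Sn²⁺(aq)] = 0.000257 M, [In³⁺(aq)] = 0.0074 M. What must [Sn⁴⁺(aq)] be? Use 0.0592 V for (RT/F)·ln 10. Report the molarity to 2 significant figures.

0.45 M

With Sn⁴⁺/Sn²⁺ at the cathode and In³⁺/In at the anode, E°cell = +0.14 − (−0.35) = +0.49 V (n = 6).
Rearranging E = E° − (0.0592/n)·log Q gives log Q = 6(+0.49 − (+0.628))/0.0592 = −13.986.
The balanced reaction is 3 Sn⁴⁺(aq) + 2 In(s) → 3 Sn²⁺(aq) + 2 In³⁺(aq), so Q = ([Sn²⁺(aq)]^3·[In³⁺(aq)]^2) / [Sn⁴⁺(aq)]^3.
Solving for the unknown gives log [Sn⁴⁺(aq)] = −0.349, so [Sn⁴⁺(aq)] ≈ 0.45 M.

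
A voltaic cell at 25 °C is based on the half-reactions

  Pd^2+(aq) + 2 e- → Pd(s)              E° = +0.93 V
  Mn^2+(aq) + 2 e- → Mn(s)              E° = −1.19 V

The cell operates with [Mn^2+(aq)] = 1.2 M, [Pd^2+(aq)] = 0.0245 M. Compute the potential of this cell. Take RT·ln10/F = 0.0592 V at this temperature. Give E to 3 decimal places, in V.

Pd²⁺/Pd is reduced (cathode, E° = +0.93 V) and Mn²⁺/Mn is oxidized (anode).
E°cell = E°cat − E°an = +0.93 − (−1.19) = +2.12 V; n = 2.
For the overall reaction Pd^2+(aq) + Mn(s) → Pd(s) + Mn^2+(aq), Q = [Mn^2+(aq)] / [Pd^2+(aq)] = 49, giving log Q = 1.690.
E = E° − (0.0592/n)·log Q = +2.12 − (0.0592/2)(1.690) = +2.070 V.

+2.070 V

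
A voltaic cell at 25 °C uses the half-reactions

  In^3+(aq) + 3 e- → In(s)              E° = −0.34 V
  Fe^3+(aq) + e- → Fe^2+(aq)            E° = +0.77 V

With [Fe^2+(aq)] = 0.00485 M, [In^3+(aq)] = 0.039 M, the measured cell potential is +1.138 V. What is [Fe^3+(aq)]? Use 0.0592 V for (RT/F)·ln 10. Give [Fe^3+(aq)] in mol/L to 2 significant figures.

The Fe³⁺/Fe²⁺ couple has the larger reduction potential, so it is the cathode: E°cell = +0.77 − (−0.34) = +1.11 V and n = 3.
From the Nernst equation, log Q = n(E° − E)/0.0592 = 3·(+1.11 − (+1.138))/0.0592 = −1.419.
Balancing electrons gives 3 Fe^3+(aq) + In(s) → 3 Fe^2+(aq) + In^3+(aq); thus Q = ([Fe^2+(aq)]^3·[In^3+(aq)]) / [Fe^3+(aq)]^3.
Isolating [Fe^3+(aq)] in Q = 10^{−1.419} yields log [Fe^3+(aq)] = −2.311, i.e. 0.0049 M.

0.0049 M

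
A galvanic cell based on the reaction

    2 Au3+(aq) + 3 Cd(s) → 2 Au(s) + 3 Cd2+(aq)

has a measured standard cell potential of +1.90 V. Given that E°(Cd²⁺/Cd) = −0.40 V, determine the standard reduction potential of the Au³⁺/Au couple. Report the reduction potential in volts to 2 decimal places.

In the reaction as written the Au³⁺/Au couple is reduced (cathode) and Cd²⁺/Cd is oxidized (anode), so E°cell = E°(Au³⁺/Au) − E°(Cd²⁺/Cd).
E°(Au³⁺/Au) = E°cell + E°(anode) = +1.90 + (−0.40) = +1.50 V.

+1.50 V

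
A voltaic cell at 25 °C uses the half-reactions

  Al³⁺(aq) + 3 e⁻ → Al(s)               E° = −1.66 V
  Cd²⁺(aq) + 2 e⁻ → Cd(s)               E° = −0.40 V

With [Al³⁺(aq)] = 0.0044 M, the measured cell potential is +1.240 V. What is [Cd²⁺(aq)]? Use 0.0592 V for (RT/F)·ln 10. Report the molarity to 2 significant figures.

With Cd²⁺/Cd at the cathode and Al³⁺/Al at the anode, E°cell = −0.40 − (−1.66) = +1.26 V (n = 6).
Rearranging E = E° − (0.0592/n)·log Q gives log Q = 6(+1.26 − (+1.240))/0.0592 = 2.027.
For 3 Cd²⁺(aq) + 2 Al(s) → 3 Cd(s) + 2 Al³⁺(aq), the reaction quotient is Q = [Al³⁺(aq)]^2 / [Cd²⁺(aq)]^3.
Substituting the known concentrations and solving, log [Cd²⁺(aq)] = −2.247 and [Cd²⁺(aq)] = 0.0057 M.

0.0057 M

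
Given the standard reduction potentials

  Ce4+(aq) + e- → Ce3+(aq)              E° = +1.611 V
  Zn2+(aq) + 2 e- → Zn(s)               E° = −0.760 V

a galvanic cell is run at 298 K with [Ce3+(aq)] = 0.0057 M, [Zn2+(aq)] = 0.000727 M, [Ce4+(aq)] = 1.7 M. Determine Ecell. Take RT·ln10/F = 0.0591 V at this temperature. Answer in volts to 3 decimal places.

Since E°(Ce⁴⁺/Ce³⁺) > E°(Zn²⁺/Zn), Ce⁴⁺/Ce³⁺ serves as the cathode.
E°cell = E°cat − E°an = +1.611 − (−0.760) = +2.371 V; n = 2.
Balancing gives 2 Ce4+(aq) + Zn(s) → 2 Ce3+(aq) + Zn2+(aq); hence Q = ([Ce3+(aq)]^2·[Zn2+(aq)]) / [Ce4+(aq)]^2 = 8.17×10^−9 (log Q = −8.088).
E = E° − (0.0591/n)·log Q = +2.371 − (0.0591/2)(−8.088) = +2.610 V.

+2.610 V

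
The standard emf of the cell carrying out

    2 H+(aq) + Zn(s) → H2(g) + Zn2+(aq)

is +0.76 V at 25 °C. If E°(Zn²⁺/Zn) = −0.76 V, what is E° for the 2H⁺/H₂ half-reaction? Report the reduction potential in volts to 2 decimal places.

+0.00 V

In the reaction as written the 2H⁺/H₂ couple is reduced (cathode) and Zn²⁺/Zn is oxidized (anode), so E°cell = E°(2H⁺/H₂) − E°(Zn²⁺/Zn).
E°(2H⁺/H₂) = E°cell + E°(anode) = +0.76 + (−0.76) = +0.00 V.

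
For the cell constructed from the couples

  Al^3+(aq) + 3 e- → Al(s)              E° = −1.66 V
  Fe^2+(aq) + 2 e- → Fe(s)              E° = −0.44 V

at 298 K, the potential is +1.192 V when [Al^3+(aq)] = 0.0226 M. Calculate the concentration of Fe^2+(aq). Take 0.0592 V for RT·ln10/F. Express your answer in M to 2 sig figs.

With Fe²⁺/Fe at the cathode and Al³⁺/Al at the anode, E°cell = −0.44 − (−1.66) = +1.22 V (n = 6).
From the Nernst equation, log Q = n(E° − E)/0.0592 = 6·(+1.22 − (+1.192))/0.0592 = 2.838.
Balancing electrons gives 3 Fe^2+(aq) + 2 Al(s) → 3 Fe(s) + 2 Al^3+(aq); thus Q = [Al^3+(aq)]^2 / [Fe^2+(aq)]^3.
Substituting the known concentrations and solving, log [Fe^2+(aq)] = −2.043 and [Fe^2+(aq)] = 0.0091 M.

0.0091 M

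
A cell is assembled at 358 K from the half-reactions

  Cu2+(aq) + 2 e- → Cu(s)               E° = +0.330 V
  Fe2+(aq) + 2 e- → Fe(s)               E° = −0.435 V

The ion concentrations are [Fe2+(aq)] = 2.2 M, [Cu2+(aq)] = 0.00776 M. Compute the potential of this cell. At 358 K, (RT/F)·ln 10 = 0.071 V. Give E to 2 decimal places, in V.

+0.68 V

The Cu²⁺/Cu couple has the more positive E°, so it is the cathode; Fe²⁺/Fe is the anode.
E°cell = E°cat − E°an = +0.330 − (−0.435) = +0.765 V; n = 2.
For the overall reaction Cu2+(aq) + Fe(s) → Cu(s) + Fe2+(aq), Q = [Fe2+(aq)] / [Cu2+(aq)] = 284, giving log Q = 2.453.
By the Nernst equation, E = +0.765 − (0.071/2)·(2.453) = +0.68 V.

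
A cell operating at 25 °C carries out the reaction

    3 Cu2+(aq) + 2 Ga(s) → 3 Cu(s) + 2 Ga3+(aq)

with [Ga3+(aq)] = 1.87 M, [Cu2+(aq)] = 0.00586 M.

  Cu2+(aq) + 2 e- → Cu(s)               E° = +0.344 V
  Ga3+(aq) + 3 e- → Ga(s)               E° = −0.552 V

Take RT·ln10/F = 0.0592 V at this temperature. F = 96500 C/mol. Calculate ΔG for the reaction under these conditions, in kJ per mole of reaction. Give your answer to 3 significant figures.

−477 kJ/mol

With Cu²⁺/Cu reduced at the cathode, E°cell = +0.344 − (−0.552) = +0.896 V and n = 6.
Here Q = [Ga3+(aq)]^2 / [Cu2+(aq)]^3 = 1.74×10^7 (log Q = 7.240), giving E = +0.896 − (0.0592/6)·(7.240) = +0.8246 V.
ΔG = −nFE = −(6)(96500)(+0.8246) J/mol = −477 kJ/mol.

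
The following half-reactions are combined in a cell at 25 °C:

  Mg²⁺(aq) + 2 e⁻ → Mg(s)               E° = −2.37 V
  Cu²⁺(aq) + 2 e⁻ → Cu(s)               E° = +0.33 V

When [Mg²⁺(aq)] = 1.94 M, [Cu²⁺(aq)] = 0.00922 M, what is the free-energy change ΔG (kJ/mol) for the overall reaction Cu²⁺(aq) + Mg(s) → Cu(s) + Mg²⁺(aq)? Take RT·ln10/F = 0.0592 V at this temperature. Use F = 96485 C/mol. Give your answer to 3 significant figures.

E°cell = +0.33 − (−2.37) = +2.70 V; the balanced reaction transfers n = 2 electrons.
Here Q = [Mg²⁺(aq)] / [Cu²⁺(aq)] = 210 (log Q = 2.323), giving E = +2.70 − (0.0592/2)·(2.323) = +2.6312 V.
ΔG = −nFE = −(2)(96485)(+2.6312) J/mol = −508 kJ/mol.

−508 kJ/mol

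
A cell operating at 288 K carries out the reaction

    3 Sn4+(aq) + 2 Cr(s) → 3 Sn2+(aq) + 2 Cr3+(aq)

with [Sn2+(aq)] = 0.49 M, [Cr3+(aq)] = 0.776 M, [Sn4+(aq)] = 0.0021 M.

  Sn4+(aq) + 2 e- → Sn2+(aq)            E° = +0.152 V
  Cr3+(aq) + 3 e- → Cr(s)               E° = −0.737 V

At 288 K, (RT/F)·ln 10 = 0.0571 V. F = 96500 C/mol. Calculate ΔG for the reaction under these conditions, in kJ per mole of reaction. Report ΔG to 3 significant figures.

−477 kJ/mol

The standard cell potential is +0.152 − (−0.737) = +0.889 V, with n = 6 electrons in the balanced equation.
Here Q = ([Sn2+(aq)]^3·[Cr3+(aq)]^2) / [Sn4+(aq)]^3 = 7.65×10^6 (log Q = 6.884), giving E = +0.889 − (0.0571/6)·(6.884) = +0.8235 V.
Then ΔG = −nFE = −6 × 96500 × +0.8235 J/mol = −477 kJ/mol.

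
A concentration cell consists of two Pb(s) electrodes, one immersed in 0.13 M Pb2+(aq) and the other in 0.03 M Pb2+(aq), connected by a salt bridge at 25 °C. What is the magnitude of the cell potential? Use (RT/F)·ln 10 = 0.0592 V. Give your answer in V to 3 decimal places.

For a concentration cell E°cell = 0, since both electrodes use the same couple.
The compartment with the higher Pb2+(aq) concentration (0.13 M) acts as the cathode; ions are reduced there and produced at the dilute (0.03 M) anode.
With n = 2, Ecell = −(0.0592/2)·log([dilute]/[conc]) = −(0.0592/2)·log(0.03/0.13) = +0.019 V.

0.019 V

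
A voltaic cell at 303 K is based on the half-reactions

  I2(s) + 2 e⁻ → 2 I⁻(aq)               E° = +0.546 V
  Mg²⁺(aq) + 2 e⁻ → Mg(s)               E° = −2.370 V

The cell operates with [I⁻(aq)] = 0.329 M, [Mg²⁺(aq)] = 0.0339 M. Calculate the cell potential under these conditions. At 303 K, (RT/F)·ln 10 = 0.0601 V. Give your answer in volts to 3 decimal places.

I₂/I⁻ is reduced (cathode, E° = +0.546 V) and Mg²⁺/Mg is oxidized (anode).
E°cell = E°cat − E°an = +0.546 − (−2.370) = +2.916 V; n = 2.
Balancing gives I2(s) + Mg(s) → 2 I⁻(aq) + Mg²⁺(aq); hence Q = [I⁻(aq)]^2·[Mg²⁺(aq)] = 0.00367 (log Q = −2.435).
By the Nernst equation, E = +2.916 − (0.0601/2)·(−2.435) = +2.989 V.

+2.989 V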